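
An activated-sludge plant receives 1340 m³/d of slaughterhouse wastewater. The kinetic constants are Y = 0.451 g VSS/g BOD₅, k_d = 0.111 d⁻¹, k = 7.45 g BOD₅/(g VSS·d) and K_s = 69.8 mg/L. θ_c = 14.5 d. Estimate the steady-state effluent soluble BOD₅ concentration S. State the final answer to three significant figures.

S ≈ 3.95 mg/L

For a completely mixed reactor with recycle the Lawrence–McCarty relation gives S = K_s·(1 + k_d·θ_c) / [θ_c·(Y·k − k_d) − 1] = 69.8 × (1 + 0.111 × 14.5) / [14.5 × (0.451 × 7.45 − 0.111) − 1] = 182.1 / 46.11 = 3.950 mg/L.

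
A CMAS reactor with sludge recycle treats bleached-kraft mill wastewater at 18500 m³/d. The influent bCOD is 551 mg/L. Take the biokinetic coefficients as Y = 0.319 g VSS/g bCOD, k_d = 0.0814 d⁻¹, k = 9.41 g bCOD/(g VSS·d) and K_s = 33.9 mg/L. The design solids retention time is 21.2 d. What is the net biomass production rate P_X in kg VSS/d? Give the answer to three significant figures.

From the Monod/SRT balance for a CMAS, S = K_s·(1+k_d θ_c)/[θ_c·(Y k − k_d) − 1] = 33.9 × (1 + 0.0814 × 21.2) / [21.2 × (0.319 × 9.41 − 0.0814) − 1] = 92.40 / 60.91 = 1.517 mg/L.
The observed yield is Y_obs = Y/(1 + k_d·θ_c) = 0.319 / (1 + 0.0814 × 21.2) = 0.319 / 2.726 = 0.1170 g VSS per g bCOD removed.
Mass of bCOD removed per day: Q(S₀ − S) = 18500 × 549.5 g/m³ = 10165 kg/d.
Biomass produced: P_X = Y_obs·Q·ΔS = 0.1170 × 10165 ≈ 1190 kg VSS/d.

P_X ≈ 1190 kg VSS/d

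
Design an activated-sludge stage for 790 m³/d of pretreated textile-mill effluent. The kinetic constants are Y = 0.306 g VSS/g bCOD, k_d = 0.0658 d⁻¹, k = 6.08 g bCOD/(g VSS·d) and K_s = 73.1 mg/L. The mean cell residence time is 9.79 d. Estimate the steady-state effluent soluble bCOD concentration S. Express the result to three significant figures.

For a completely mixed reactor with recycle the Lawrence–McCarty relation gives S = K_s·(1 + k_d·θ_c) / [θ_c·(Y·k − k_d) − 1] = 73.1 × (1 + 0.0658 × 9.79) / [9.79 × (0.306 × 6.08 − 0.0658) − 1] = 120.2 / 16.57 = 7.253 mg/L.

S ≈ 7.25 mg/L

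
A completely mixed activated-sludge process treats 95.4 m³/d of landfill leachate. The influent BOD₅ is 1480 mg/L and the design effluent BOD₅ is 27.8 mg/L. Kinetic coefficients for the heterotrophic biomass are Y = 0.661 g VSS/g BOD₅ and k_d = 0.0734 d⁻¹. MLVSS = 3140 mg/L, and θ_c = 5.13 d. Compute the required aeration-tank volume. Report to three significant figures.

Steady-state biomass mass balance: V·X·(1 + k_d·θ_c) = Y·Q·(S₀ − S)·θ_c, so V = 0.661 × 95.4 × (1480 − 27.8) × 5.13 / [3140 × (1 + 0.0734 × 5.13)] = 4.7×10^5 / 4322 = 108.7 m³.

V ≈ 109 m³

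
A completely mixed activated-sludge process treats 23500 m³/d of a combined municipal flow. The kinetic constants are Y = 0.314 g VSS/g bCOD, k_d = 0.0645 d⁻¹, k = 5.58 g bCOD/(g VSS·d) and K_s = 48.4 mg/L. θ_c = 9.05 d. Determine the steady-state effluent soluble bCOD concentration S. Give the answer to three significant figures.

S ≈ 5.37 mg/L

For a completely mixed reactor with recycle the Lawrence–McCarty relation gives S = K_s·(1 + k_d·θ_c) / [θ_c·(Y·k − k_d) − 1] = 48.4 × (1 + 0.0645 × 9.05) / [9.05 × (0.314 × 5.58 − 0.0645) − 1] = 76.65 / 14.27 = 5.370 mg/L.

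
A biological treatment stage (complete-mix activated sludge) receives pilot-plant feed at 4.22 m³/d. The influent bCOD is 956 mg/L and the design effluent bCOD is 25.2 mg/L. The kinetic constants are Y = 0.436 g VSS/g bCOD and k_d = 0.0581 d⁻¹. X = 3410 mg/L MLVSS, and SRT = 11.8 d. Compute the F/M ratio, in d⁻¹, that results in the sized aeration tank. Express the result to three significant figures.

Steady-state biomass mass balance: V·X·(1 + k_d·θ_c) = Y·Q·(S₀ − S)·θ_c, so V = 0.436 × 4.22 × (956 − 25.2) × 11.8 / [3410 × (1 + 0.0581 × 11.8)] = 2.02×10^4 / 5748 = 3.516 m³.
F/M = Q·S₀ / (V·X) = 4.22 × 956 / (3.516 × 3410) = 0.3365 g bCOD·(g VSS·d)⁻¹.

F/M ≈ 0.336 d⁻¹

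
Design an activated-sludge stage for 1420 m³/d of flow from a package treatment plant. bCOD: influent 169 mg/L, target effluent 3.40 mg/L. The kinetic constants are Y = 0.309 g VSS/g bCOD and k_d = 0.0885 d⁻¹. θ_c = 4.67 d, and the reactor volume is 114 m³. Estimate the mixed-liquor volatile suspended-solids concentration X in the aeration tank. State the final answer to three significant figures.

X ≈ 2110 mg/L

Solving the biomass balance for X: X = Y Q (S₀−S) θ_c / [V (1+k_d θ_c)] = 0.309 × 1420 × (169 − 3.40) × 4.67 / [114 × (1 + 0.0885 × 4.67)] = 2106 mg/L.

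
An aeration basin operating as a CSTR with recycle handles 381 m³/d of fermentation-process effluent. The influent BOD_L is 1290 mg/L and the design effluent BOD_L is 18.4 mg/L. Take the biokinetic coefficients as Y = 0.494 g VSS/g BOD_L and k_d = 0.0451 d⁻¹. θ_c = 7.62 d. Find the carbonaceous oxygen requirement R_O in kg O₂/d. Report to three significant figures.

Correct the yield for decay: Y_obs = Y/(1 + k_d θ_c) = 0.494 / (1 + 0.0451 × 7.62) = 0.494 / 1.344 = 0.3677.
Mass of BOD_L removed per day: Q(S₀ − S) = 381 × 1272 g/m³ = 484.5 kg/d.
Net sludge production P_X = 0.3677 × 484.5 = 178.1 kg VSS/d.
R_O = Q·(S₀ − S) − 1.42·P_X = 484.5 − 1.42 × 178.1 = 231.5 kg O₂/d.

R_O ≈ 232 kg O₂/d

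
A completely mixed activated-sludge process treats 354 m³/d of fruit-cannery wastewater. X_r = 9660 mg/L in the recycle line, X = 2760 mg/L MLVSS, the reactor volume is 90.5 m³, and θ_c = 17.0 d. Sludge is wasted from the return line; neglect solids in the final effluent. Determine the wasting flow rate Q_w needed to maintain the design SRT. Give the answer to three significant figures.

Q_w = (V·X)/(θ_c X_r) = 90.50 × 2760 / (17.0 × 9660) = 1.521 m³/d.

Q_w ≈ 1.52 m³/d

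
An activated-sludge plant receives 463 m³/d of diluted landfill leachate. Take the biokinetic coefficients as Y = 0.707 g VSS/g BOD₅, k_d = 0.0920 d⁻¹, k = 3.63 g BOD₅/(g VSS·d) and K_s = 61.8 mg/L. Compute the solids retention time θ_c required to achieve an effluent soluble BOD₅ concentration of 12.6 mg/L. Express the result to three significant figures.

θ_c ≈ 2.92 d

At the target effluent, Y k S/(K_s+S) = 0.707×3.63×12.6/74.40 = 0.4346 d⁻¹.
1/θ_c = 0.4346 − 0.0920 = 0.3426 d⁻¹, so θ_c = 2.919 d.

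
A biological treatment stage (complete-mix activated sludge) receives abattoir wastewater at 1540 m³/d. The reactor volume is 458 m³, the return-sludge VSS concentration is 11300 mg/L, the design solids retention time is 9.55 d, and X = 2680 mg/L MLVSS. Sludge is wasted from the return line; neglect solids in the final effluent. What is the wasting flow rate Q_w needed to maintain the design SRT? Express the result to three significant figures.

θ_c = V·X/(Q_w·X_r) when wasting from the recycle, so Q_w = V·X/(θ_c·X_r) = 458.0 × 2680 / (9.55 × 11300) = 11.37 m³/d.

Q_w ≈ 11.4 m³/d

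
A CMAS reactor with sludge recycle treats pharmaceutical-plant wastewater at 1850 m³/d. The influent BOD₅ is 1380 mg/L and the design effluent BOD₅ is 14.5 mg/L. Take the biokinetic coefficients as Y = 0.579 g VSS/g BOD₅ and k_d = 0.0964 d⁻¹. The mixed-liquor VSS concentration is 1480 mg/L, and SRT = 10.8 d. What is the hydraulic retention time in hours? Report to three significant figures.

τ ≈ 67.8 h

Rearranging the biomass balance for a CMAS with decay, V = Y·Q·ΔS·θ_c / [X·(1+k_d θ_c)] = 0.579 × 1850 × (1380 − 14.5) × 10.8 / [1480 × (1 + 0.0964 × 10.8)] = 1.58×10^7 / 3021 = 5229 m³.
τ = V/Q = 5229/1850 = 2.827 d, or 67.84 h.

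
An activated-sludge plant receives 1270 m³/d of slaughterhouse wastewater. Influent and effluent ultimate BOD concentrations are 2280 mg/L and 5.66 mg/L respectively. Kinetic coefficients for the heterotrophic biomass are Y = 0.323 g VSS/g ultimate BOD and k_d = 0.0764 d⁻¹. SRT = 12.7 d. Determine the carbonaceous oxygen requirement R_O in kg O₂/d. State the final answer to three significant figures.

R_O ≈ 2220 kg O₂/d

The observed yield is Y_obs = Y/(1 + k_d·θ_c) = 0.323 / (1 + 0.0764 × 12.7) = 0.323 / 1.970 = 0.1639 g VSS per g ultimate BOD removed.
Mass of ultimate BOD removed per day: Q(S₀ − S) = 1270 × 2274 g/m³ = 2888 kg/d.
Biomass synthesised: P_X = Y_obs × 2888 = 473.5 kg VSS/d.
R_O = Q·ΔS − 1.42 P_X = 2888 − 672.4 = 2216 kg O₂/d.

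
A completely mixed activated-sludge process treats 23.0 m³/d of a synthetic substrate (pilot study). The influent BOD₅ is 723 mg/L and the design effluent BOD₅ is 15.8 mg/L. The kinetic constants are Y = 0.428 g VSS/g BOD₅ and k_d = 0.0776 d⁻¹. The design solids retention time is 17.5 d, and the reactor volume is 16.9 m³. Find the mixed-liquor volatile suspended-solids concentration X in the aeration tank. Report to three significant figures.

Solving the biomass balance for X: X = Y Q (S₀−S) θ_c / [V (1+k_d θ_c)] = 0.428 × 23.0 × (723 − 15.8) × 17.5 / [16.9 × (1 + 0.0776 × 17.5)] = 3057 mg/L.

X ≈ 3060 mg/L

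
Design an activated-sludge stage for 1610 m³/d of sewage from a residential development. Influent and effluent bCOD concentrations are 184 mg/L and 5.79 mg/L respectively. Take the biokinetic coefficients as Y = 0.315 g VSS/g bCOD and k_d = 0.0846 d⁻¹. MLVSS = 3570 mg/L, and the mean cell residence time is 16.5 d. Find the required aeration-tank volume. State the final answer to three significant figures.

V ≈ 174 m³

Steady-state biomass mass balance: V·X·(1 + k_d·θ_c) = Y·Q·(S₀ − S)·θ_c, so V = 0.315 × 1610 × (184 − 5.79) × 16.5 / [3570 × (1 + 0.0846 × 16.5)] = 1.49×10^6 / 8553 = 174.3 m³.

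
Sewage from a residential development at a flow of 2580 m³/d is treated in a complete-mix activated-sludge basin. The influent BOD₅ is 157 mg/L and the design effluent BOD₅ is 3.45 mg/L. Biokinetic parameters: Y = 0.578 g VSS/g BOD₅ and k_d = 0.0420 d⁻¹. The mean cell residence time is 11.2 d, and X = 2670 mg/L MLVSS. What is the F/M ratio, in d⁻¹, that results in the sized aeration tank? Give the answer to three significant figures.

From the SRT design equation V = Y Q (S₀−S) θ_c / [X (1 + k_d θ_c)] = 0.578 × 2580 × (157 − 3.45) × 11.2 / [2670 × (1 + 0.0420 × 11.2)] = 2.56×10^6 / 3926 = 653.2 m³.
F/M = applied load / biomass = Q·S₀/(V·X) = 2580 × 157 / (653.2 × 2670) = 0.2322 d⁻¹.

F/M ≈ 0.232 d⁻¹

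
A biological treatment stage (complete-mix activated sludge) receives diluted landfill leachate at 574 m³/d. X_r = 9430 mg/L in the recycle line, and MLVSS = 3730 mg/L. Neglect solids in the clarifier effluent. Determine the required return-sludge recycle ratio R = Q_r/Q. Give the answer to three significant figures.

R ≈ 0.654

R = Q_r/Q = X/(X_r − X) = 3730 / (9430 − 3730) = 0.6544.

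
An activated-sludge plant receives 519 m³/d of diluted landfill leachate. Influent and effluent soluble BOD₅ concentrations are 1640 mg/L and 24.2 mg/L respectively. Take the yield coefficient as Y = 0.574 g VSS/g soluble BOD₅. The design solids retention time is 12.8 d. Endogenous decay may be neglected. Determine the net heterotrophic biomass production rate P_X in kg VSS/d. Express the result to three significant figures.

P_X ≈ 481 kg VSS/d

No decay correction is needed, so Y_obs = Y = 0.574.
ΔS = 1640 − 24.2 = 1616 mg/L, so the substrate removal rate is 519 × 1616/1000 = 838.6 kg soluble BOD₅/d.
Net biomass production P_X = Y_obs × Q·(S₀ − S) = 0.5740 × 838.6 = 481.4 kg VSS/d.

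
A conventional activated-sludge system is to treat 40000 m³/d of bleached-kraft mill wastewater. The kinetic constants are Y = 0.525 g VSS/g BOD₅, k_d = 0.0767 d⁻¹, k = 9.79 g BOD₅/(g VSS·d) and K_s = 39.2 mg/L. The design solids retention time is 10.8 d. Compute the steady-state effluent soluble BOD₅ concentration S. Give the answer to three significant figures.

S ≈ 1.34 mg/L

For a completely mixed reactor with recycle the Lawrence–McCarty relation gives S = K_s·(1 + k_d·θ_c) / [θ_c·(Y·k − k_d) − 1] = 39.2 × (1 + 0.0767 × 10.8) / [10.8 × (0.525 × 9.79 − 0.0767) − 1] = 71.67 / 53.68 = 1.335 mg/L.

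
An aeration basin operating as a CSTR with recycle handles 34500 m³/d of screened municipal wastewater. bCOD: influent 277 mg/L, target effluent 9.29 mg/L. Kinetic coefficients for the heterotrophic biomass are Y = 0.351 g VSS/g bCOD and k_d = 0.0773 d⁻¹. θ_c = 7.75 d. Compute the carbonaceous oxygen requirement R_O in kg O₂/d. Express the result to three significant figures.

R_O ≈ 6360 kg O₂/d

The observed yield is Y_obs = Y/(1 + k_d·θ_c) = 0.351 / (1 + 0.0773 × 7.75) = 0.351 / 1.599 = 0.2195 g VSS per g bCOD removed.
ΔS = 277 − 9.29 = 267.7 mg/L, so the substrate removal rate is 34500 × 267.7/1000 = 9236 kg bCOD/d.
P_X = Y_obs·Q·(S₀ − S) = 0.2195 × 9236 = 2027 kg VSS/d.
R_O = Q·ΔS − 1.42 P_X = 9236 − 2879 = 6357 kg O₂/d.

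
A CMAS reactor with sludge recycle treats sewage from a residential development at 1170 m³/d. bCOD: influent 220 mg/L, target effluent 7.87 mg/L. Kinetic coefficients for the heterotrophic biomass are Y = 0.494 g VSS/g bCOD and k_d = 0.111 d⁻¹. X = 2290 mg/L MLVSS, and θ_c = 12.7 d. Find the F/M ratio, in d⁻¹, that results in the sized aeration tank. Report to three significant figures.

Steady-state biomass mass balance: V·X·(1 + k_d·θ_c) = Y·Q·(S₀ − S)·θ_c, so V = 0.494 × 1170 × (220 − 7.87) × 12.7 / [2290 × (1 + 0.111 × 12.7)] = 1.56×10^6 / 5518 = 282.2 m³.
Food-to-microorganism ratio F/M = Q S₀ / (V X) = 1170 × 220 / (282.2 × 2290) = 0.3983 d⁻¹.

F/M ≈ 0.398 d⁻¹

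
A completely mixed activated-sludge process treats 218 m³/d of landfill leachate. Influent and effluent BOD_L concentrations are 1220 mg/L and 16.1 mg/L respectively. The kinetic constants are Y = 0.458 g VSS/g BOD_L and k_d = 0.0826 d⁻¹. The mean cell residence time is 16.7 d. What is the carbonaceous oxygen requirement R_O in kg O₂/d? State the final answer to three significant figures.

R_O ≈ 191 kg O₂/d

The observed yield is Y_obs = Y/(1 + k_d·θ_c) = 0.458 / (1 + 0.0826 × 16.7) = 0.458 / 2.379 = 0.1925 g VSS per g BOD_L removed.
ΔS = 1220 − 16.1 = 1204 mg/L, so the substrate removal rate is 218 × 1204/1000 = 262.5 kg BOD_L/d.
Net sludge production P_X = 0.1925 × 262.5 = 50.52 kg VSS/d.
R_O = Q·(S₀ − S) − 1.42·P_X = 262.5 − 1.42 × 50.52 = 190.7 kg O₂/d.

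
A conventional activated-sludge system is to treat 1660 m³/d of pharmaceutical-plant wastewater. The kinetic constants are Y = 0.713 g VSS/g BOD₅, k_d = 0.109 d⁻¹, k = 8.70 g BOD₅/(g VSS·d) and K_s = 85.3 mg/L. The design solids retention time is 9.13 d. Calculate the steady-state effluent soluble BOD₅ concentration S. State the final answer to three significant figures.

S ≈ 3.11 mg/L

From the Monod/SRT balance for a CMAS, S = K_s·(1+k_d θ_c)/[θ_c·(Y k − k_d) − 1] = 85.3 × (1 + 0.109 × 9.13) / [9.13 × (0.713 × 8.70 − 0.109) − 1] = 170.2 / 54.64 = 3.115 mg/L.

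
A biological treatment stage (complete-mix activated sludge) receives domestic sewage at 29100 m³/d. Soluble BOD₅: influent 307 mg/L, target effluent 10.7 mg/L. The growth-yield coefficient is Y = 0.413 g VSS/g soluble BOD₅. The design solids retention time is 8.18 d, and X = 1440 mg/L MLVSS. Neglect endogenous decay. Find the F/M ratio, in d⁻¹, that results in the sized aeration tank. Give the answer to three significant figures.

F/M ≈ 0.307 d⁻¹

V·X = Y·Q·ΔS·θ_c gives V = 0.413 × 29100 × (307 − 10.7) × 8.18 / 1440 = 20229 m³.
Food-to-microorganism ratio F/M = Q S₀ / (V X) = 29100 × 307 / (20229 × 1440) = 0.3067 d⁻¹.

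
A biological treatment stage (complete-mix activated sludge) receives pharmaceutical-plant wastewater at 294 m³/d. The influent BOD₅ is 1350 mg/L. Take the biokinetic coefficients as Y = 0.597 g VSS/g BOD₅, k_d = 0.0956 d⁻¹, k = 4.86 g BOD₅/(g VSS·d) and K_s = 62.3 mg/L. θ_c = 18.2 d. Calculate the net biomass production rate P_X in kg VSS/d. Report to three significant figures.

From the Monod/SRT balance for a CMAS, S = K_s·(1+k_d θ_c)/[θ_c·(Y k − k_d) − 1] = 62.3 × (1 + 0.0956 × 18.2) / [18.2 × (0.597 × 4.86 − 0.0956) − 1] = 170.7 / 50.07 = 3.409 mg/L.
Y_obs = Y / (1 + k_d θ_c) = 0.597 / (1 + 0.0956 × 18.2) = 0.597 / 2.740 = 0.2179.
ΔS = 1350 − 3.41 = 1347 mg/L, so the substrate removal rate is 294 × 1347/1000 = 395.9 kg BOD₅/d.
P_X = Y_obs · Q(S₀ − S) = 0.2179 × 395.9 = 86.26 kg VSS/d.

P_X ≈ 86.3 kg VSS/d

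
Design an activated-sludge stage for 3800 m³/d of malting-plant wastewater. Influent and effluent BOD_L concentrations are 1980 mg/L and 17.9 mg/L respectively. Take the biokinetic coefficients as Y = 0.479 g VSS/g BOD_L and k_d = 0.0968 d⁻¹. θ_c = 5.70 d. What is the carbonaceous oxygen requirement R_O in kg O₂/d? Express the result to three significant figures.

R_O ≈ 4190 kg O₂/d

Correct the yield for decay: Y_obs = Y/(1 + k_d θ_c) = 0.479 / (1 + 0.0968 × 5.70) = 0.479 / 1.552 = 0.3087.
ΔS = 1980 − 17.9 = 1962 mg/L, so the substrate removal rate is 3800 × 1962/1000 = 7456 kg BOD_L/d.
Biomass synthesised: P_X = Y_obs × 7456 = 2302 kg VSS/d.
Carbonaceous O₂ demand = substrate oxidised − cell-mass equivalent = 7456 − 1.42 × 2302 = 4188 kg O₂/d.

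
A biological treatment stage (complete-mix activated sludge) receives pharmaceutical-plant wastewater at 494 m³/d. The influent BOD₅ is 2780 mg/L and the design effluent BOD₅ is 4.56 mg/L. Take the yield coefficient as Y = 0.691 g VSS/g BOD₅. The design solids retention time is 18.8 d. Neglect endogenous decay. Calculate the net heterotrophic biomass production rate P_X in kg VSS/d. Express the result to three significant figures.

With endogenous decay neglected, the observed yield equals the true yield: Y_obs = Y = 0.691 g VSS/g BOD₅.
Substrate removed = Q·(S₀ − S) = 494 m³/d × (2780 − 4.56) g/m³ = 1.37×10^6 g/d = 1371 kg/d.
P_X = Y_obs · Q(S₀ − S) = 0.6910 × 1371 = 947.4 kg VSS/d.

P_X ≈ 947 kg VSS/d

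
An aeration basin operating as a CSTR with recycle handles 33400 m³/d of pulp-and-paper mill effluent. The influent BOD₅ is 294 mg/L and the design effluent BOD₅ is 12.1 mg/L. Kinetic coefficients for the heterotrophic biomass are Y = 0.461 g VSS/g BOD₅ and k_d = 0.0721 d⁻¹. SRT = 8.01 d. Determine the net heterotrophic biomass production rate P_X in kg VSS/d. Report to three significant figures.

P_X ≈ 2750 kg VSS/d

Observed yield with endogenous decay: Y_obs = Y / (1 + k_d·θ_c) = 0.461 / (1 + 0.0721 × 8.01) = 0.461 / 1.578 = 0.2922 g VSS/g BOD₅.
Mass of BOD₅ removed per day: Q(S₀ − S) = 33400 × 281.9 g/m³ = 9415 kg/d.
Net biomass production P_X = Y_obs × Q·(S₀ − S) = 0.2922 × 9415 = 2751 kg VSS/d.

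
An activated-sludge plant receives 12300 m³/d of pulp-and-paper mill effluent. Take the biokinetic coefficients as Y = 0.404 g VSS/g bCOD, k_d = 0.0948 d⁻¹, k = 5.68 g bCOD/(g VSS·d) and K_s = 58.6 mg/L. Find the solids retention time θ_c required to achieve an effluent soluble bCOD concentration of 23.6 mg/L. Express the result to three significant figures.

At the target effluent, Y k S/(K_s+S) = 0.404×5.68×23.6/82.20 = 0.6588 d⁻¹.
Then 1/θ_c = μ − k_d = 0.6588 − 0.0948 = 0.5640 d⁻¹, giving θ_c = 1.773 d.

θ_c ≈ 1.77 d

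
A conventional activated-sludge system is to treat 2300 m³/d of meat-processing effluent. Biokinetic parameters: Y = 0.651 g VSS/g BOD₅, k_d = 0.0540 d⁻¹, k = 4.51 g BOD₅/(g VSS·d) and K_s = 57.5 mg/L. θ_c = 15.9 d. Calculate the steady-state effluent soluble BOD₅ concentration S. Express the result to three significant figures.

S ≈ 2.38 mg/L

For a completely mixed reactor with recycle the Lawrence–McCarty relation gives S = K_s·(1 + k_d·θ_c) / [θ_c·(Y·k − k_d) − 1] = 57.5 × (1 + 0.0540 × 15.9) / [15.9 × (0.651 × 4.51 − 0.0540) − 1] = 106.9 / 44.82 = 2.384 mg/L.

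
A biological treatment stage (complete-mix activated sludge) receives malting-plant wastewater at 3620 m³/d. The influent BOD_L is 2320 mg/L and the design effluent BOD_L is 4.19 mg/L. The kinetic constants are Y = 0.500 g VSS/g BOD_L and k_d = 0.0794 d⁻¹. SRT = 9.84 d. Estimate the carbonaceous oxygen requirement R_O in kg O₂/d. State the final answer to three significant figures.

Correct the yield for decay: Y_obs = Y/(1 + k_d θ_c) = 0.500 / (1 + 0.0794 × 9.84) = 0.500 / 1.781 = 0.2807.
Mass of BOD_L removed per day: Q(S₀ − S) = 3620 × 2316 g/m³ = 8383 kg/d.
P_X = Y_obs·Q·(S₀ − S) = 0.2807 × 8383 = 2353 kg VSS/d.
R_O = Q·ΔS − 1.42 P_X = 8383 − 3341 = 5042 kg O₂/d.

R_O ≈ 5040 kg O₂/d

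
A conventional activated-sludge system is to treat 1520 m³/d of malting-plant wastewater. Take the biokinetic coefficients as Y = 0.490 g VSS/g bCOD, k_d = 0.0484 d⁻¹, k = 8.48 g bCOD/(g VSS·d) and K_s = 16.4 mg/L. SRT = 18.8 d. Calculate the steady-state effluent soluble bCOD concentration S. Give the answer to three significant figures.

S ≈ 0.411 mg/L

Effluent substrate depends only on kinetics and SRT: S = K_s(1 + k_d θ_c) / [θ_c(Yk − k_d) − 1] = 16.4 × (1 + 0.0484 × 18.8) / [18.8 × (0.490 × 8.48 − 0.0484) − 1] = 31.32 / 76.21 = 0.4110 mg/L.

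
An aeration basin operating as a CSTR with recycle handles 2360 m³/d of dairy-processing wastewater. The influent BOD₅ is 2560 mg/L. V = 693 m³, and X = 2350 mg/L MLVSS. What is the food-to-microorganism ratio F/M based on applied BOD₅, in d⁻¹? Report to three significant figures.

F/M = Q·S₀ / (V·X) = 2360 × 2560 / (693.0 × 2350) = 3.710 g BOD₅·(g VSS·d)⁻¹.

F/M ≈ 3.71 d⁻¹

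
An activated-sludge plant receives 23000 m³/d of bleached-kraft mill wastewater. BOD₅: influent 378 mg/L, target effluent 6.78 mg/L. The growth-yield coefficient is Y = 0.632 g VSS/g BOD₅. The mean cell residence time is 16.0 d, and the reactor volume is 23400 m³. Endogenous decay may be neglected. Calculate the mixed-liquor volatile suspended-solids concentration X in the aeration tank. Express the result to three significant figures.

From V·X = Y·Q·(S₀ − S)·θ_c (decay neglected): X = 0.632 × 23000 × (378 − 6.78) × 16.0 / 23400 = 3690 mg/L.

X ≈ 3690 mg/L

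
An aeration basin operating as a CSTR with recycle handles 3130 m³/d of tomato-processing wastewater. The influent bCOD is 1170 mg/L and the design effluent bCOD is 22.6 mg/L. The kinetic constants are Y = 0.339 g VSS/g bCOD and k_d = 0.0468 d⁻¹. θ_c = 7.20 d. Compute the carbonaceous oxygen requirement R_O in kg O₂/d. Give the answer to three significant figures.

R_O ≈ 2300 kg O₂/d

Observed yield with endogenous decay: Y_obs = Y / (1 + k_d·θ_c) = 0.339 / (1 + 0.0468 × 7.20) = 0.339 / 1.337 = 0.2536 g VSS/g bCOD.
Mass of bCOD removed per day: Q(S₀ − S) = 3130 × 1147 g/m³ = 3591 kg/d.
Biomass synthesised: P_X = Y_obs × 3591 = 910.6 kg VSS/d.
R_O = Q·(S₀ − S) − 1.42·P_X = 3591 − 1.42 × 910.6 = 2298 kg O₂/d.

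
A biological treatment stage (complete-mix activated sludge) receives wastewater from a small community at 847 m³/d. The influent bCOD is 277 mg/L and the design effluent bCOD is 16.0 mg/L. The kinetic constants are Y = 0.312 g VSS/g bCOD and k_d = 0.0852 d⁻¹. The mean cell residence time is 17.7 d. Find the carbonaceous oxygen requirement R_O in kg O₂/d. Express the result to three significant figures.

Y_obs = Y / (1 + k_d θ_c) = 0.312 / (1 + 0.0852 × 17.7) = 0.312 / 2.508 = 0.1244.
Mass of bCOD removed per day: Q(S₀ − S) = 847 × 261.0 g/m³ = 221.1 kg/d.
Biomass synthesised: P_X = Y_obs × 221.1 = 27.50 kg VSS/d.
Carbonaceous O₂ demand = substrate oxidised − cell-mass equivalent = 221.1 − 1.42 × 27.50 = 182.0 kg O₂/d.

R_O ≈ 182 kg O₂/d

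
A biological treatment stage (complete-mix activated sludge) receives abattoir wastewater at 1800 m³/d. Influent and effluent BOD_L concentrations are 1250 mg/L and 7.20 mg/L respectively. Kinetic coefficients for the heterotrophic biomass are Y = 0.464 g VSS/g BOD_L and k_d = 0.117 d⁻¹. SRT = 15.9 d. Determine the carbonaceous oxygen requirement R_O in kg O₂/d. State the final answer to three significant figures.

R_O ≈ 1720 kg O₂/d

Correct the yield for decay: Y_obs = Y/(1 + k_d θ_c) = 0.464 / (1 + 0.117 × 15.9) = 0.464 / 2.860 = 0.1622.
Substrate removed = Q·(S₀ − S) = 1800 m³/d × (1250 − 7.20) g/m³ = 2.24×10^6 g/d = 2237 kg/d.
Net sludge production P_X = 0.1622 × 2237 = 362.9 kg VSS/d.
R_O = Q·ΔS − 1.42 P_X = 2237 − 515.3 = 1722 kg O₂/d.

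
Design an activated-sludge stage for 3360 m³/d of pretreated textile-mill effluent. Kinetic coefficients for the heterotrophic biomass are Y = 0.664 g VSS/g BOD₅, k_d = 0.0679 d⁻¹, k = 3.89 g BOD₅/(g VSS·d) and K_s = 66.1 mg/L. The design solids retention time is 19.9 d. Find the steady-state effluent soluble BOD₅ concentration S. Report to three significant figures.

Effluent substrate depends only on kinetics and SRT: S = K_s(1 + k_d θ_c) / [θ_c(Yk − k_d) − 1] = 66.1 × (1 + 0.0679 × 19.9) / [19.9 × (0.664 × 3.89 − 0.0679) − 1] = 155.4 / 49.05 = 3.169 mg/L.

S ≈ 3.17 mg/L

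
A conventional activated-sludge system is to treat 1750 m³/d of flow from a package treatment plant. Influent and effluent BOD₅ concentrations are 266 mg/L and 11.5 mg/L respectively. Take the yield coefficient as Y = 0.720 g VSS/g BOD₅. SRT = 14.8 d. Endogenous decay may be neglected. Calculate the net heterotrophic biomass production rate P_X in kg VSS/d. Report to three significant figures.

No decay correction is needed, so Y_obs = Y = 0.720.
Mass of BOD₅ removed per day: Q(S₀ − S) = 1750 × 254.5 g/m³ = 445.4 kg/d.
Biomass produced: P_X = Y_obs·Q·ΔS = 0.7200 × 445.4 ≈ 320.7 kg VSS/d.

P_X ≈ 321 kg VSS/d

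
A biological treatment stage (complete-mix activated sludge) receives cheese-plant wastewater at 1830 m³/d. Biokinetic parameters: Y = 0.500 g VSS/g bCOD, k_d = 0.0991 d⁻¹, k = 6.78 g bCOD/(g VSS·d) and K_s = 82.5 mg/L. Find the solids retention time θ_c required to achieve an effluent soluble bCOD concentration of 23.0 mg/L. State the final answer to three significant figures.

θ_c ≈ 1.56 d

From 1/θ_c = Y·k·S/(K_s + S) − k_d: Y·k·S/(K_s+S) = 0.500 × 6.78 × 23.0 / (82.5 + 23.0) = 0.7391 d⁻¹.
Then 1/θ_c = μ − k_d = 0.7391 − 0.0991 = 0.6400 d⁻¹, giving θ_c = 1.563 d.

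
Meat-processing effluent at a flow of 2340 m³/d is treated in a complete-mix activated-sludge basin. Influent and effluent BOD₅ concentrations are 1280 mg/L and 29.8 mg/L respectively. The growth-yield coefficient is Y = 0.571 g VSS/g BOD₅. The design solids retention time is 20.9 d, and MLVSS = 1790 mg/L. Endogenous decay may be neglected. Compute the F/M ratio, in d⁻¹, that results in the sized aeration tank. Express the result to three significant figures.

V·X = Y·Q·ΔS·θ_c gives V = 0.571 × 2340 × (1280 − 29.8) × 20.9 / 1790 = 19504 m³.
F/M = applied load / biomass = Q·S₀/(V·X) = 2340 × 1280 / (19504 × 1790) = 0.08579 d⁻¹.

F/M ≈ 0.0858 d⁻¹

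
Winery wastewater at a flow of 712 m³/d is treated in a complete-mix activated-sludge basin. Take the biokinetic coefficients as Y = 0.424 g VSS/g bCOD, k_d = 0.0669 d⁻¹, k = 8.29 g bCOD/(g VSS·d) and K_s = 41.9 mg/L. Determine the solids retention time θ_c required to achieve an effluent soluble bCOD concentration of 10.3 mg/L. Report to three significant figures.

θ_c ≈ 1.60 d

Specific growth rate at S = 10.3 mg/L: μ = YkS/(K_s+S) = 0.424·8.29·10.3/(41.9+10.3) = 0.6936 d⁻¹.
θ_c = 1/(μ − k_d) = 1/(0.6936 − 0.0669) = 1/0.6267 = 1.596 d.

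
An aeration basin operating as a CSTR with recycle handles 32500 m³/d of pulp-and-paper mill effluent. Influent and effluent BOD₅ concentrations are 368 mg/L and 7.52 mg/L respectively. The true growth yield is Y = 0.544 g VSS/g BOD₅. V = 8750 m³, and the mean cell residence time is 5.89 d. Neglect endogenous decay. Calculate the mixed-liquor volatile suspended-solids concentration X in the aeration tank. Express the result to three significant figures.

X ≈ 4290 mg/L

From V·X = Y·Q·(S₀ − S)·θ_c (decay neglected): X = 0.544 × 32500 × (368 − 7.52) × 5.89 / 8750 = 4290 mg/L.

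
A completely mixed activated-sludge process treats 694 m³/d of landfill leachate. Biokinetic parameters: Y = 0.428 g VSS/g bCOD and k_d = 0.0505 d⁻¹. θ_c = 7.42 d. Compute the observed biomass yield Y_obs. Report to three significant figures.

Observed yield with endogenous decay: Y_obs = Y / (1 + k_d·θ_c) = 0.428 / (1 + 0.0505 × 7.42) = 0.428 / 1.375 = 0.3113 g VSS/g bCOD.

Y_obs ≈ 0.311 g VSS/g bCOD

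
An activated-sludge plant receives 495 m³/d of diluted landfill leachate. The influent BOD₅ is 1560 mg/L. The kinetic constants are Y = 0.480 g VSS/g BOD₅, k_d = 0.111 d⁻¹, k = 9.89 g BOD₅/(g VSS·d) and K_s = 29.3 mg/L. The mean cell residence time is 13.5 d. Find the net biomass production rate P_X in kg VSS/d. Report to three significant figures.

For a completely mixed reactor with recycle the Lawrence–McCarty relation gives S = K_s·(1 + k_d·θ_c) / [θ_c·(Y·k − k_d) − 1] = 29.3 × (1 + 0.111 × 13.5) / [13.5 × (0.480 × 9.89 − 0.111) − 1] = 73.21 / 61.59 = 1.189 mg/L.
Observed yield with endogenous decay: Y_obs = Y / (1 + k_d·θ_c) = 0.480 / (1 + 0.111 × 13.5) = 0.480 / 2.498 = 0.1921 g VSS/g BOD₅.
Mass of BOD₅ removed per day: Q(S₀ − S) = 495 × 1559 g/m³ = 771.6 kg/d.
P_X = Y_obs · Q(S₀ − S) = 0.1921 × 771.6 = 148.2 kg VSS/d.

P_X ≈ 148 kg VSS/d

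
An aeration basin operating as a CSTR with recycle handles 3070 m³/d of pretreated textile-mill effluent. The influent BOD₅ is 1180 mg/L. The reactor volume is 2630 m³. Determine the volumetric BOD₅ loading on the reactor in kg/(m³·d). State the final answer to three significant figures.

L_v ≈ 1.38 kg BOD₅/(m³·d)

Applied BOD₅ load per unit volume = Q·S₀/V = (3070 × 1180/1000)/2630 = 1.377 kg BOD₅·m⁻³·d⁻¹.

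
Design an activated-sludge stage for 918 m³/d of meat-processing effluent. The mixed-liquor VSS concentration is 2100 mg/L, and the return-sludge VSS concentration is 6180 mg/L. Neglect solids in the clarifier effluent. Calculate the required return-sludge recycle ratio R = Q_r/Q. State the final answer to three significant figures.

R ≈ 0.515

Mass balance around the secondary clarifier (neglecting effluent solids): R = X / (X_r − X) = 2100 / (6180 − 2100) = 0.5147.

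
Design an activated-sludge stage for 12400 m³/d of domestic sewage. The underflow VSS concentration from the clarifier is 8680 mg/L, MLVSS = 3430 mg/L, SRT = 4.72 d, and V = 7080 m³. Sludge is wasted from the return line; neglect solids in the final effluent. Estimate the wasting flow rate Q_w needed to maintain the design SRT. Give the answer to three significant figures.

Q_w ≈ 593 m³/d

Q_w = (V·X)/(θ_c X_r) = 7080 × 3430 / (4.72 × 8680) = 592.7 m³/d.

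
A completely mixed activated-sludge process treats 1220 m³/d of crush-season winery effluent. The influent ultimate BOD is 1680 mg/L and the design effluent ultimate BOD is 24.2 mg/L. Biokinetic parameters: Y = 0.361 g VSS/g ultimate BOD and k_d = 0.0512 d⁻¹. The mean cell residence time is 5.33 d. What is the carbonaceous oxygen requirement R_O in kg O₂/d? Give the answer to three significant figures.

Correct the yield for decay: Y_obs = Y/(1 + k_d θ_c) = 0.361 / (1 + 0.0512 × 5.33) = 0.361 / 1.273 = 0.2836.
Mass of ultimate BOD removed per day: Q(S₀ − S) = 1220 × 1656 g/m³ = 2020 kg/d.
Net sludge production P_X = 0.2836 × 2020 = 572.9 kg VSS/d.
R_O = Q·(S₀ − S) − 1.42·P_X = 2020 − 1.42 × 572.9 = 1207 kg O₂/d.

R_O ≈ 1210 kg O₂/d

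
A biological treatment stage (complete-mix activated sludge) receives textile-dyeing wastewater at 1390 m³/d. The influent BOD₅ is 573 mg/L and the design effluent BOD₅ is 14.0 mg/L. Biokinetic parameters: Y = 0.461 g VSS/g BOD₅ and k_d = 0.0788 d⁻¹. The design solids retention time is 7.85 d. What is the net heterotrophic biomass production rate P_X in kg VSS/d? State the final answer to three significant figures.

Correct the yield for decay: Y_obs = Y/(1 + k_d θ_c) = 0.461 / (1 + 0.0788 × 7.85) = 0.461 / 1.619 = 0.2848.
Substrate removed = Q·(S₀ − S) = 1390 m³/d × (573 − 14.0) g/m³ = 7.77×10^5 g/d = 777.0 kg/d.
Net biomass production P_X = Y_obs × Q·(S₀ − S) = 0.2848 × 777.0 = 221.3 kg VSS/d.

P_X ≈ 221 kg VSS/d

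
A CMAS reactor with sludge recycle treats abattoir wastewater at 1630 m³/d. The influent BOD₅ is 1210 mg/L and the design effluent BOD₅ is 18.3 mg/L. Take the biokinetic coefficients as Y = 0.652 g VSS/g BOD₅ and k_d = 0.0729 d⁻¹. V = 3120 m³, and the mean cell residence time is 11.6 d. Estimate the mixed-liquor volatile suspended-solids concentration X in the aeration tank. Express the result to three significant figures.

X = Y·Q·ΔS·θ_c / [V·(1 + k_d θ_c)] = 0.652 × 1630 × (1210 − 18.3) × 11.6 / [3120 × (1 + 0.0729 × 11.6)] = 2551 mg/L.

X ≈ 2550 mg/L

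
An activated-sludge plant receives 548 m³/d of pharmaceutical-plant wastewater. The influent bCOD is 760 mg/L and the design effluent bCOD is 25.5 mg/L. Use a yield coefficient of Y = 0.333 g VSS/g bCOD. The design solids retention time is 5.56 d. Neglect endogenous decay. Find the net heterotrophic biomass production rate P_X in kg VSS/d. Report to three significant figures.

With endogenous decay neglected, the observed yield equals the true yield: Y_obs = Y = 0.333 g VSS/g bCOD.
Q·(S₀ − S) = 548 × (760 − 25.5) × 10⁻³ = 402.5 kg/d removed.
Net biomass production P_X = Y_obs × Q·(S₀ − S) = 0.3330 × 402.5 = 134.0 kg VSS/d.

P_X ≈ 134 kg VSS/d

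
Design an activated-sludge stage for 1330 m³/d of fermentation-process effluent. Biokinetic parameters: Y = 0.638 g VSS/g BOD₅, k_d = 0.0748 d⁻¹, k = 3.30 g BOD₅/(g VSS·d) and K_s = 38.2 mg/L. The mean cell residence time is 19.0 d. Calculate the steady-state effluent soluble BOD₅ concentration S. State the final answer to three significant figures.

For a completely mixed reactor with recycle the Lawrence–McCarty relation gives S = K_s·(1 + k_d·θ_c) / [θ_c·(Y·k − k_d) − 1] = 38.2 × (1 + 0.0748 × 19.0) / [19.0 × (0.638 × 3.30 − 0.0748) − 1] = 92.49 / 37.58 = 2.461 mg/L.

S ≈ 2.46 mg/L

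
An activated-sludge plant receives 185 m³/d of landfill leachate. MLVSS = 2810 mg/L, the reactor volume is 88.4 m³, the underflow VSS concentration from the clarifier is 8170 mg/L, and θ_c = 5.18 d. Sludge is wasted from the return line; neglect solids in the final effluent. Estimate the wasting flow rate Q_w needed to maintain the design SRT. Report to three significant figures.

θ_c = V·X/(Q_w·X_r) when wasting from the recycle, so Q_w = V·X/(θ_c·X_r) = 88.40 × 2810 / (5.18 × 8170) = 5.870 m³/d.

Q_w ≈ 5.87 m³/d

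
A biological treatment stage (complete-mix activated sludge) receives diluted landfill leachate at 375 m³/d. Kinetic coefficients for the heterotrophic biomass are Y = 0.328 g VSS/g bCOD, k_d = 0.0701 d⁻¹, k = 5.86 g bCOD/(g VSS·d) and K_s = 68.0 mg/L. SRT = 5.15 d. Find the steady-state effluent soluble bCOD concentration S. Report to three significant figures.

For a completely mixed reactor with recycle the Lawrence–McCarty relation gives S = K_s·(1 + k_d·θ_c) / [θ_c·(Y·k − k_d) − 1] = 68.0 × (1 + 0.0701 × 5.15) / [5.15 × (0.328 × 5.86 − 0.0701) − 1] = 92.55 / 8.538 = 10.84 mg/L.

S ≈ 10.8 mg/L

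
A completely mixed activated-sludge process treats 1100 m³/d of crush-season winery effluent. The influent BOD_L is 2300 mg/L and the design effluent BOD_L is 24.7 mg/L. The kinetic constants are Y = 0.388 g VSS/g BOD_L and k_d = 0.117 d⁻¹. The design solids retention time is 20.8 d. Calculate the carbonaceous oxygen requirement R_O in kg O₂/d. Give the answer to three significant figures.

R_O ≈ 2100 kg O₂/d

Observed yield with endogenous decay: Y_obs = Y / (1 + k_d·θ_c) = 0.388 / (1 + 0.117 × 20.8) = 0.388 / 3.434 = 0.1130 g VSS/g BOD_L.
Mass of BOD_L removed per day: Q(S₀ − S) = 1100 × 2275 g/m³ = 2503 kg/d.
Biomass synthesised: P_X = Y_obs × 2503 = 282.8 kg VSS/d.
R_O = Q·(S₀ − S) − 1.42·P_X = 2503 − 1.42 × 282.8 = 2101 kg O₂/d.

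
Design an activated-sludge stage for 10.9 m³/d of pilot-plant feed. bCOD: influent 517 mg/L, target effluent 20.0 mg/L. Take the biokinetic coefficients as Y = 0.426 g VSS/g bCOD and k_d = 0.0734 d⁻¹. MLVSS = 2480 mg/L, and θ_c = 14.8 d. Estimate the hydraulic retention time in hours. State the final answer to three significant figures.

Steady-state biomass mass balance: V·X·(1 + k_d·θ_c) = Y·Q·(S₀ − S)·θ_c, so V = 0.426 × 10.9 × (517 − 20.0) × 14.8 / [2480 × (1 + 0.0734 × 14.8)] = 3.42×10^4 / 5174 = 6.601 m³.
Hydraulic retention time τ = V/Q = 6.601 / 10.9 = 0.6056 d = 14.53 h.

τ ≈ 14.5 h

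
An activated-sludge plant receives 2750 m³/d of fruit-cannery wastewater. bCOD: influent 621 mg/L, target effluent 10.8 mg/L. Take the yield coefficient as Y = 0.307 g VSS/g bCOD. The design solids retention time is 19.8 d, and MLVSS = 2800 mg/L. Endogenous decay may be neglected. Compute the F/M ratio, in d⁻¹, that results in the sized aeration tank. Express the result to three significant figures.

V·X = Y·Q·ΔS·θ_c gives V = 0.307 × 2750 × (621 − 10.8) × 19.8 / 2800 = 3643 m³.
F/M = Q·S₀ / (V·X) = 2750 × 621 / (3643 × 2800) = 0.1674 g bCOD·(g VSS·d)⁻¹.

F/M ≈ 0.167 d⁻¹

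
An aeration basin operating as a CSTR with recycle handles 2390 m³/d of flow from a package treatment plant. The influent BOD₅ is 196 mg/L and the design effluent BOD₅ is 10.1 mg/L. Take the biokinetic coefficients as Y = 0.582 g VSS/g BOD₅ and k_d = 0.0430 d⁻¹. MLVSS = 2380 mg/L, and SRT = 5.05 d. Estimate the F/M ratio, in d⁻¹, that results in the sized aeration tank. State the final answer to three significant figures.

Steady-state biomass mass balance: V·X·(1 + k_d·θ_c) = Y·Q·(S₀ − S)·θ_c, so V = 0.582 × 2390 × (196 − 10.1) × 5.05 / [2380 × (1 + 0.0430 × 5.05)] = 1.31×10^6 / 2897 = 450.8 m³.
Food-to-microorganism ratio F/M = Q S₀ / (V X) = 2390 × 196 / (450.8 × 2380) = 0.4366 d⁻¹.

F/M ≈ 0.437 d⁻¹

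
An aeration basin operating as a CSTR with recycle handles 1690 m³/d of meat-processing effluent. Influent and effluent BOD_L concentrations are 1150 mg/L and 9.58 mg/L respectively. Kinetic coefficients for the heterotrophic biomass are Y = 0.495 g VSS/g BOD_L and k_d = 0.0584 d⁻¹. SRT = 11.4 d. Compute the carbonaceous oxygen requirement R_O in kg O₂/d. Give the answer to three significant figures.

R_O ≈ 1110 kg O₂/d

Observed yield with endogenous decay: Y_obs = Y / (1 + k_d·θ_c) = 0.495 / (1 + 0.0584 × 11.4) = 0.495 / 1.666 = 0.2972 g VSS/g BOD_L.
Mass of BOD_L removed per day: Q(S₀ − S) = 1690 × 1140 g/m³ = 1927 kg/d.
P_X = Y_obs·Q·(S₀ − S) = 0.2972 × 1927 = 572.7 kg VSS/d.
R_O = Q·ΔS − 1.42 P_X = 1927 − 813.3 = 1114 kg O₂/d.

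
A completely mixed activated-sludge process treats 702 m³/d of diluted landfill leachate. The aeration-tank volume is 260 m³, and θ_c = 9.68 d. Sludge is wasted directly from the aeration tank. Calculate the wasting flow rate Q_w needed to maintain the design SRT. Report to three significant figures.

Q_w ≈ 26.9 m³/d

For wasting at MLVSS concentration, Q_w = V/θ_c = 260.0/9.68 = 26.86 m³/d.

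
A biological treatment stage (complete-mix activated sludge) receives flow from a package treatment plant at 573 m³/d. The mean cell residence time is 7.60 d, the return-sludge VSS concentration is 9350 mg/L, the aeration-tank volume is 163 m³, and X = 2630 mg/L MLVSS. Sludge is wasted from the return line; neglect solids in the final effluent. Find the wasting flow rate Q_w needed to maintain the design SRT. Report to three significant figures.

Wasting from the return line (neglecting effluent solids): Q_w = V·X / (θ_c·X_r) = 163.0 × 2630 / (7.60 × 9350) = 6.033 m³/d.

Q_w ≈ 6.03 m³/d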